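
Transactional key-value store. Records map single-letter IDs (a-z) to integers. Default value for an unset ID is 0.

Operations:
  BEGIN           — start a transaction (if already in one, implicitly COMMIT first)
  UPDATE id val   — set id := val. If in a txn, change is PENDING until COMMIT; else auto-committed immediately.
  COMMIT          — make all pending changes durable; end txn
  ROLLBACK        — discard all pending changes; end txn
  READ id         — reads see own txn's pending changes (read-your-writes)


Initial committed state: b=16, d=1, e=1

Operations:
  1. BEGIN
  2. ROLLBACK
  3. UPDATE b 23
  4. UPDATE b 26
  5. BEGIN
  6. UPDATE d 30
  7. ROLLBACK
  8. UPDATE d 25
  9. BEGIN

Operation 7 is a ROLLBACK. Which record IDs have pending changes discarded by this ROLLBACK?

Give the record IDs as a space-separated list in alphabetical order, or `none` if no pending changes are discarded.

Answer: d

Derivation:
Initial committed: {b=16, d=1, e=1}
Op 1: BEGIN: in_txn=True, pending={}
Op 2: ROLLBACK: discarded pending []; in_txn=False
Op 3: UPDATE b=23 (auto-commit; committed b=23)
Op 4: UPDATE b=26 (auto-commit; committed b=26)
Op 5: BEGIN: in_txn=True, pending={}
Op 6: UPDATE d=30 (pending; pending now {d=30})
Op 7: ROLLBACK: discarded pending ['d']; in_txn=False
Op 8: UPDATE d=25 (auto-commit; committed d=25)
Op 9: BEGIN: in_txn=True, pending={}
ROLLBACK at op 7 discards: ['d']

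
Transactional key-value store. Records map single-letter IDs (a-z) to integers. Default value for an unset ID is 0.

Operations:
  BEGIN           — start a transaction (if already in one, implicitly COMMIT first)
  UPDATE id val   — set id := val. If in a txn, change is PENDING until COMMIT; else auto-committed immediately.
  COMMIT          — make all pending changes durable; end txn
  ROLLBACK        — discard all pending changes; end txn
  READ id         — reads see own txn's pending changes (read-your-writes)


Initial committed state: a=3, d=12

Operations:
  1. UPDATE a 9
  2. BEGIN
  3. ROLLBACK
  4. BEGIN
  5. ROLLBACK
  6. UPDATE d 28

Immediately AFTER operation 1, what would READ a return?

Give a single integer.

Initial committed: {a=3, d=12}
Op 1: UPDATE a=9 (auto-commit; committed a=9)
After op 1: visible(a) = 9 (pending={}, committed={a=9, d=12})

Answer: 9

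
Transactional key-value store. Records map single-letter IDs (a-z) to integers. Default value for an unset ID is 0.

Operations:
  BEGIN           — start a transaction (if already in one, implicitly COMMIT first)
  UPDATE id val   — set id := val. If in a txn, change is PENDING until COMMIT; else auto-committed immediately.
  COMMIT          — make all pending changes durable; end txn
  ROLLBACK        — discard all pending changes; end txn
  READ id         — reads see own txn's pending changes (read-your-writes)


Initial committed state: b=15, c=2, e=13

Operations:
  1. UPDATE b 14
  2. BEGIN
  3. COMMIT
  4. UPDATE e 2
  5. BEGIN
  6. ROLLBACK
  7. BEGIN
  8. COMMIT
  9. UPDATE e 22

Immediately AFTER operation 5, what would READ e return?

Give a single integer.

Initial committed: {b=15, c=2, e=13}
Op 1: UPDATE b=14 (auto-commit; committed b=14)
Op 2: BEGIN: in_txn=True, pending={}
Op 3: COMMIT: merged [] into committed; committed now {b=14, c=2, e=13}
Op 4: UPDATE e=2 (auto-commit; committed e=2)
Op 5: BEGIN: in_txn=True, pending={}
After op 5: visible(e) = 2 (pending={}, committed={b=14, c=2, e=2})

Answer: 2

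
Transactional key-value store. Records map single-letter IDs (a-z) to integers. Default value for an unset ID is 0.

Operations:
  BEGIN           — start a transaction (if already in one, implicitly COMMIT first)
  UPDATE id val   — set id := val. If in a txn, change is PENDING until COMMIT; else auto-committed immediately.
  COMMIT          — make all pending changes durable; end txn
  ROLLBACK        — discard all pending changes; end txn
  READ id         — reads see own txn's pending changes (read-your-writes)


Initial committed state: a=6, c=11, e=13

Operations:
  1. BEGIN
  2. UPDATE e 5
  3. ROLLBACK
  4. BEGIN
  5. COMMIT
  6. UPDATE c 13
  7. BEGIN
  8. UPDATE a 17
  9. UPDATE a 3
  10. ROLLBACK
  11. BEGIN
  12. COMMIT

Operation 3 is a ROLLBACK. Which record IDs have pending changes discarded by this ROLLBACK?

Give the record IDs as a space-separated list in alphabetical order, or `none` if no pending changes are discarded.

Initial committed: {a=6, c=11, e=13}
Op 1: BEGIN: in_txn=True, pending={}
Op 2: UPDATE e=5 (pending; pending now {e=5})
Op 3: ROLLBACK: discarded pending ['e']; in_txn=False
Op 4: BEGIN: in_txn=True, pending={}
Op 5: COMMIT: merged [] into committed; committed now {a=6, c=11, e=13}
Op 6: UPDATE c=13 (auto-commit; committed c=13)
Op 7: BEGIN: in_txn=True, pending={}
Op 8: UPDATE a=17 (pending; pending now {a=17})
Op 9: UPDATE a=3 (pending; pending now {a=3})
Op 10: ROLLBACK: discarded pending ['a']; in_txn=False
Op 11: BEGIN: in_txn=True, pending={}
Op 12: COMMIT: merged [] into committed; committed now {a=6, c=13, e=13}
ROLLBACK at op 3 discards: ['e']

Answer: e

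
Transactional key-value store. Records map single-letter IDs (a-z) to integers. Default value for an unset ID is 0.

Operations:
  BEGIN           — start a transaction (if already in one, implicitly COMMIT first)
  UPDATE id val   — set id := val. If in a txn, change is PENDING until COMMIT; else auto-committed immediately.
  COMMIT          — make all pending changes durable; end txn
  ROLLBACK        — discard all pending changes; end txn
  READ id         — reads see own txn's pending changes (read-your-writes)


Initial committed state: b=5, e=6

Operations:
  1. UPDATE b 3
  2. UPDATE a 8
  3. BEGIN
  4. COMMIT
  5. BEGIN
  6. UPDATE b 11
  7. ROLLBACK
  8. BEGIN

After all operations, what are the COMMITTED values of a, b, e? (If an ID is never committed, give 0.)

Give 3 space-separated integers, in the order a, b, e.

Initial committed: {b=5, e=6}
Op 1: UPDATE b=3 (auto-commit; committed b=3)
Op 2: UPDATE a=8 (auto-commit; committed a=8)
Op 3: BEGIN: in_txn=True, pending={}
Op 4: COMMIT: merged [] into committed; committed now {a=8, b=3, e=6}
Op 5: BEGIN: in_txn=True, pending={}
Op 6: UPDATE b=11 (pending; pending now {b=11})
Op 7: ROLLBACK: discarded pending ['b']; in_txn=False
Op 8: BEGIN: in_txn=True, pending={}
Final committed: {a=8, b=3, e=6}

Answer: 8 3 6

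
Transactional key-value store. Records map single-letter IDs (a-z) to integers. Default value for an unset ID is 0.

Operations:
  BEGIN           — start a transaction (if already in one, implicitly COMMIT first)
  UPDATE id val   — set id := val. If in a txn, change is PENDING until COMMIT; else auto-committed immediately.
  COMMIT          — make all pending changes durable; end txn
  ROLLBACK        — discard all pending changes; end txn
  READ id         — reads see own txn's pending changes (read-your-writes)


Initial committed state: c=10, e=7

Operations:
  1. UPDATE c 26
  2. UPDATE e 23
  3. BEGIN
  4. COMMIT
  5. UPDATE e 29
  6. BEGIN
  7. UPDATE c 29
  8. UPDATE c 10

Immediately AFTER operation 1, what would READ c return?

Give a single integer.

Initial committed: {c=10, e=7}
Op 1: UPDATE c=26 (auto-commit; committed c=26)
After op 1: visible(c) = 26 (pending={}, committed={c=26, e=7})

Answer: 26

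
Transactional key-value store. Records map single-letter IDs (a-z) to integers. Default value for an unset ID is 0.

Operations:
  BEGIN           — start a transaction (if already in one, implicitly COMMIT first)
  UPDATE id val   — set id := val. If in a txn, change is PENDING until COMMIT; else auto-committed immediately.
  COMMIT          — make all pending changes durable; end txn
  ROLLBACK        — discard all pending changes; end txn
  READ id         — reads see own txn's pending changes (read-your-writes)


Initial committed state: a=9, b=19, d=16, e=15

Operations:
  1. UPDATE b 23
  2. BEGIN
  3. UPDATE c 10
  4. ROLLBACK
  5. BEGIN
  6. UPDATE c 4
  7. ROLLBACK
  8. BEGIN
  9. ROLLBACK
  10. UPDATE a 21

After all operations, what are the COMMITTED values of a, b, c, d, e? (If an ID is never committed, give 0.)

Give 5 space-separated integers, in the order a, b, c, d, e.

Initial committed: {a=9, b=19, d=16, e=15}
Op 1: UPDATE b=23 (auto-commit; committed b=23)
Op 2: BEGIN: in_txn=True, pending={}
Op 3: UPDATE c=10 (pending; pending now {c=10})
Op 4: ROLLBACK: discarded pending ['c']; in_txn=False
Op 5: BEGIN: in_txn=True, pending={}
Op 6: UPDATE c=4 (pending; pending now {c=4})
Op 7: ROLLBACK: discarded pending ['c']; in_txn=False
Op 8: BEGIN: in_txn=True, pending={}
Op 9: ROLLBACK: discarded pending []; in_txn=False
Op 10: UPDATE a=21 (auto-commit; committed a=21)
Final committed: {a=21, b=23, d=16, e=15}

Answer: 21 23 0 16 15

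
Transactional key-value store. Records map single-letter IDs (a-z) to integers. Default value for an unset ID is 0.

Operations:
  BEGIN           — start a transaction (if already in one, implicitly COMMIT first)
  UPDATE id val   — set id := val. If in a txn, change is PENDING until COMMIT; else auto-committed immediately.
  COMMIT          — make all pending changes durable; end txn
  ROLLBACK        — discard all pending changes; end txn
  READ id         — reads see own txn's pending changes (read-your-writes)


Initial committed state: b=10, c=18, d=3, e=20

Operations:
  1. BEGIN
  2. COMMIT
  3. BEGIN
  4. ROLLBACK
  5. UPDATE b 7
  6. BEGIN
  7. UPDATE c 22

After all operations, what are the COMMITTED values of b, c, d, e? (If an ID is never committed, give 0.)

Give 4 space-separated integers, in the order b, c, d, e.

Initial committed: {b=10, c=18, d=3, e=20}
Op 1: BEGIN: in_txn=True, pending={}
Op 2: COMMIT: merged [] into committed; committed now {b=10, c=18, d=3, e=20}
Op 3: BEGIN: in_txn=True, pending={}
Op 4: ROLLBACK: discarded pending []; in_txn=False
Op 5: UPDATE b=7 (auto-commit; committed b=7)
Op 6: BEGIN: in_txn=True, pending={}
Op 7: UPDATE c=22 (pending; pending now {c=22})
Final committed: {b=7, c=18, d=3, e=20}

Answer: 7 18 3 20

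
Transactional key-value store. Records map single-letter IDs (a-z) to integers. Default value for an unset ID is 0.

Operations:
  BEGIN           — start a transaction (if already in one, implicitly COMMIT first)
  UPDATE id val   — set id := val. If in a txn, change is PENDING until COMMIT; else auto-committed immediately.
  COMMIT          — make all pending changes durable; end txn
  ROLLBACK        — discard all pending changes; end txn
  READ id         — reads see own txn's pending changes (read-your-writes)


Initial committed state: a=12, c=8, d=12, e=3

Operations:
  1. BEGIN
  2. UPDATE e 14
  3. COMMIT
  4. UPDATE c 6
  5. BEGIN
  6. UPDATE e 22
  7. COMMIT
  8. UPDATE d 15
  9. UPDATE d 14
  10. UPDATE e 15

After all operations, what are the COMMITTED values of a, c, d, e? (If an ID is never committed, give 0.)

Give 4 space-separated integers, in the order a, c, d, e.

Initial committed: {a=12, c=8, d=12, e=3}
Op 1: BEGIN: in_txn=True, pending={}
Op 2: UPDATE e=14 (pending; pending now {e=14})
Op 3: COMMIT: merged ['e'] into committed; committed now {a=12, c=8, d=12, e=14}
Op 4: UPDATE c=6 (auto-commit; committed c=6)
Op 5: BEGIN: in_txn=True, pending={}
Op 6: UPDATE e=22 (pending; pending now {e=22})
Op 7: COMMIT: merged ['e'] into committed; committed now {a=12, c=6, d=12, e=22}
Op 8: UPDATE d=15 (auto-commit; committed d=15)
Op 9: UPDATE d=14 (auto-commit; committed d=14)
Op 10: UPDATE e=15 (auto-commit; committed e=15)
Final committed: {a=12, c=6, d=14, e=15}

Answer: 12 6 14 15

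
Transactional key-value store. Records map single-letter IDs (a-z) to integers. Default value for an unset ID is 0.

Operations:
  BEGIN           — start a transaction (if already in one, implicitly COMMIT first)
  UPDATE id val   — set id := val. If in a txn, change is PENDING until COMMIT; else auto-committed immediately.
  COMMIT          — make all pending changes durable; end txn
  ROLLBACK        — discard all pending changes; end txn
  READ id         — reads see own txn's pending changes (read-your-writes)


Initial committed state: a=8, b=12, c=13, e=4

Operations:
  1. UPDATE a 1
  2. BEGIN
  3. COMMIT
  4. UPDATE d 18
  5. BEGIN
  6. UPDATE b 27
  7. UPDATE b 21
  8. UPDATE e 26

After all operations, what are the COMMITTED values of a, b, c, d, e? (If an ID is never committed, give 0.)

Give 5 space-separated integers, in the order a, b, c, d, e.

Answer: 1 12 13 18 4

Derivation:
Initial committed: {a=8, b=12, c=13, e=4}
Op 1: UPDATE a=1 (auto-commit; committed a=1)
Op 2: BEGIN: in_txn=True, pending={}
Op 3: COMMIT: merged [] into committed; committed now {a=1, b=12, c=13, e=4}
Op 4: UPDATE d=18 (auto-commit; committed d=18)
Op 5: BEGIN: in_txn=True, pending={}
Op 6: UPDATE b=27 (pending; pending now {b=27})
Op 7: UPDATE b=21 (pending; pending now {b=21})
Op 8: UPDATE e=26 (pending; pending now {b=21, e=26})
Final committed: {a=1, b=12, c=13, d=18, e=4}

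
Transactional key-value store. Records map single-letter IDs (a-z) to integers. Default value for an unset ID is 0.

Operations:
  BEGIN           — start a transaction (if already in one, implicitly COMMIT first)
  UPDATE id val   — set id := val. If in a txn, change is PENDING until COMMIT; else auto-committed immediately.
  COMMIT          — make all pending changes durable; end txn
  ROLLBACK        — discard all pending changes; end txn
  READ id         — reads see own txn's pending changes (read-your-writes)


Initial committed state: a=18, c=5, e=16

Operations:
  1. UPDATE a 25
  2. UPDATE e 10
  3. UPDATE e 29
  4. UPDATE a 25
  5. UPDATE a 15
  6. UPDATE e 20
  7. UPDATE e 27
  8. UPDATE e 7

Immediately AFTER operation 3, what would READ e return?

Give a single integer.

Answer: 29

Derivation:
Initial committed: {a=18, c=5, e=16}
Op 1: UPDATE a=25 (auto-commit; committed a=25)
Op 2: UPDATE e=10 (auto-commit; committed e=10)
Op 3: UPDATE e=29 (auto-commit; committed e=29)
After op 3: visible(e) = 29 (pending={}, committed={a=25, c=5, e=29})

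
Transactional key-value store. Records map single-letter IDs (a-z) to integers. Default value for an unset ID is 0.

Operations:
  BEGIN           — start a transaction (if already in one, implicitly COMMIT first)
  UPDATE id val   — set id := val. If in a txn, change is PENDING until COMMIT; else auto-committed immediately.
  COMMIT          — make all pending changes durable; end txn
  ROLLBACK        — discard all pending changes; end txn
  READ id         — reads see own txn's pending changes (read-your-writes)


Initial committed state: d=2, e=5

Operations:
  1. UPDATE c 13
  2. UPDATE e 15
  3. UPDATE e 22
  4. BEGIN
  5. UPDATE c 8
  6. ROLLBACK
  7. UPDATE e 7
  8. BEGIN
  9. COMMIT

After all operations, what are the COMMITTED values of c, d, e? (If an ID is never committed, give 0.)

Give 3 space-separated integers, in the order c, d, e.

Answer: 13 2 7

Derivation:
Initial committed: {d=2, e=5}
Op 1: UPDATE c=13 (auto-commit; committed c=13)
Op 2: UPDATE e=15 (auto-commit; committed e=15)
Op 3: UPDATE e=22 (auto-commit; committed e=22)
Op 4: BEGIN: in_txn=True, pending={}
Op 5: UPDATE c=8 (pending; pending now {c=8})
Op 6: ROLLBACK: discarded pending ['c']; in_txn=False
Op 7: UPDATE e=7 (auto-commit; committed e=7)
Op 8: BEGIN: in_txn=True, pending={}
Op 9: COMMIT: merged [] into committed; committed now {c=13, d=2, e=7}
Final committed: {c=13, d=2, e=7}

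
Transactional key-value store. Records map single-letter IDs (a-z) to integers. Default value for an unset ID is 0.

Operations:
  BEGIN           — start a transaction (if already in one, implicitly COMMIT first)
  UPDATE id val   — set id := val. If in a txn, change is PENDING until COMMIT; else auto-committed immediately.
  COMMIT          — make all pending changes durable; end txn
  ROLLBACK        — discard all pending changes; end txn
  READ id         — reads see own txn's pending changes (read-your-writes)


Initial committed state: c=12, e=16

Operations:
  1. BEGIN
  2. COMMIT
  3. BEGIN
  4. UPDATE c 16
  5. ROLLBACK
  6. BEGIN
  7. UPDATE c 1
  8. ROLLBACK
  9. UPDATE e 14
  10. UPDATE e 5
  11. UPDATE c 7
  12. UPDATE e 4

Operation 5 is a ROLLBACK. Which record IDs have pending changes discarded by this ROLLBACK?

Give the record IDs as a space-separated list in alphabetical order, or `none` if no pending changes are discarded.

Answer: c

Derivation:
Initial committed: {c=12, e=16}
Op 1: BEGIN: in_txn=True, pending={}
Op 2: COMMIT: merged [] into committed; committed now {c=12, e=16}
Op 3: BEGIN: in_txn=True, pending={}
Op 4: UPDATE c=16 (pending; pending now {c=16})
Op 5: ROLLBACK: discarded pending ['c']; in_txn=False
Op 6: BEGIN: in_txn=True, pending={}
Op 7: UPDATE c=1 (pending; pending now {c=1})
Op 8: ROLLBACK: discarded pending ['c']; in_txn=False
Op 9: UPDATE e=14 (auto-commit; committed e=14)
Op 10: UPDATE e=5 (auto-commit; committed e=5)
Op 11: UPDATE c=7 (auto-commit; committed c=7)
Op 12: UPDATE e=4 (auto-commit; committed e=4)
ROLLBACK at op 5 discards: ['c']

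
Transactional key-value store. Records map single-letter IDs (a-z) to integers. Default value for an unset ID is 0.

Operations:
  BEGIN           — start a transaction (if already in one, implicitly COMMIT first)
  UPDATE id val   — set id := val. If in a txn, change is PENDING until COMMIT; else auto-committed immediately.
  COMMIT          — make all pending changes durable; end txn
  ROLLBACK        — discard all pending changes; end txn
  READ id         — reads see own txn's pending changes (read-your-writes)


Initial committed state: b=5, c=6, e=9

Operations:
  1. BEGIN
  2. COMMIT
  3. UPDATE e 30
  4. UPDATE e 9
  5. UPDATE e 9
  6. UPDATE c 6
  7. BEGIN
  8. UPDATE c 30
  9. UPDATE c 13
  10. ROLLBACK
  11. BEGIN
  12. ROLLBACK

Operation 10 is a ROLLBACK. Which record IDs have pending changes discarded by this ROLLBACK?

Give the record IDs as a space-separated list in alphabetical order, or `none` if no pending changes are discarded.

Initial committed: {b=5, c=6, e=9}
Op 1: BEGIN: in_txn=True, pending={}
Op 2: COMMIT: merged [] into committed; committed now {b=5, c=6, e=9}
Op 3: UPDATE e=30 (auto-commit; committed e=30)
Op 4: UPDATE e=9 (auto-commit; committed e=9)
Op 5: UPDATE e=9 (auto-commit; committed e=9)
Op 6: UPDATE c=6 (auto-commit; committed c=6)
Op 7: BEGIN: in_txn=True, pending={}
Op 8: UPDATE c=30 (pending; pending now {c=30})
Op 9: UPDATE c=13 (pending; pending now {c=13})
Op 10: ROLLBACK: discarded pending ['c']; in_txn=False
Op 11: BEGIN: in_txn=True, pending={}
Op 12: ROLLBACK: discarded pending []; in_txn=False
ROLLBACK at op 10 discards: ['c']

Answer: c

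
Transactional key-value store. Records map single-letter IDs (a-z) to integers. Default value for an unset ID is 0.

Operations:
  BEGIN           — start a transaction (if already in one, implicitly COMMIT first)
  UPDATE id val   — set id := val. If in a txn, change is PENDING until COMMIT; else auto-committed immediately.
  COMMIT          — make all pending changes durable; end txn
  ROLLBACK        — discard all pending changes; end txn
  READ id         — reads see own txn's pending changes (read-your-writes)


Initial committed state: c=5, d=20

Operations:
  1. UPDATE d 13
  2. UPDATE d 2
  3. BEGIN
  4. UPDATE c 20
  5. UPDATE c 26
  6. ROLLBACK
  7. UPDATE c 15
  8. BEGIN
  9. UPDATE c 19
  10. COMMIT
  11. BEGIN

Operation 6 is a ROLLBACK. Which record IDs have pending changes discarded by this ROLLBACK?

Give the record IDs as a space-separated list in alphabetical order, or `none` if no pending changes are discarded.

Initial committed: {c=5, d=20}
Op 1: UPDATE d=13 (auto-commit; committed d=13)
Op 2: UPDATE d=2 (auto-commit; committed d=2)
Op 3: BEGIN: in_txn=True, pending={}
Op 4: UPDATE c=20 (pending; pending now {c=20})
Op 5: UPDATE c=26 (pending; pending now {c=26})
Op 6: ROLLBACK: discarded pending ['c']; in_txn=False
Op 7: UPDATE c=15 (auto-commit; committed c=15)
Op 8: BEGIN: in_txn=True, pending={}
Op 9: UPDATE c=19 (pending; pending now {c=19})
Op 10: COMMIT: merged ['c'] into committed; committed now {c=19, d=2}
Op 11: BEGIN: in_txn=True, pending={}
ROLLBACK at op 6 discards: ['c']

Answer: c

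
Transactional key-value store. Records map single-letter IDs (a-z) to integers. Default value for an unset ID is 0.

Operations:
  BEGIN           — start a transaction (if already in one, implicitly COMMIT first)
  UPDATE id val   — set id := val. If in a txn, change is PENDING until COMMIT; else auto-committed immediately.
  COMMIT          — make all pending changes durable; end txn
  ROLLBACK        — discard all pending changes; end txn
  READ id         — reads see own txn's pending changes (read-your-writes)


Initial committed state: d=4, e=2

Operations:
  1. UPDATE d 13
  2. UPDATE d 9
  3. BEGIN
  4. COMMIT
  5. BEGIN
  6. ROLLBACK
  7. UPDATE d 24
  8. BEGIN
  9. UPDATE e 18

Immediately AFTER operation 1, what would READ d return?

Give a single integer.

Answer: 13

Derivation:
Initial committed: {d=4, e=2}
Op 1: UPDATE d=13 (auto-commit; committed d=13)
After op 1: visible(d) = 13 (pending={}, committed={d=13, e=2})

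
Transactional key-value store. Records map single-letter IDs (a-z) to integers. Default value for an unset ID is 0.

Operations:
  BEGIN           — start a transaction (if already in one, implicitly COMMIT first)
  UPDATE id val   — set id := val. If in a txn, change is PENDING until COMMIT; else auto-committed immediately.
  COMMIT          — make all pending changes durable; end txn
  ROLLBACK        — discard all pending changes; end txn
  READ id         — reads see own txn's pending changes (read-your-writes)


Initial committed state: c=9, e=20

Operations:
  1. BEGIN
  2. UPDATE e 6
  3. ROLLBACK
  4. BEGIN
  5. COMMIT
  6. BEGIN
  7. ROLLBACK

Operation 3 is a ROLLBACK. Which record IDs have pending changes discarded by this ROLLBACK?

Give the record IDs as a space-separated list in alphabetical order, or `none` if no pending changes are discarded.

Initial committed: {c=9, e=20}
Op 1: BEGIN: in_txn=True, pending={}
Op 2: UPDATE e=6 (pending; pending now {e=6})
Op 3: ROLLBACK: discarded pending ['e']; in_txn=False
Op 4: BEGIN: in_txn=True, pending={}
Op 5: COMMIT: merged [] into committed; committed now {c=9, e=20}
Op 6: BEGIN: in_txn=True, pending={}
Op 7: ROLLBACK: discarded pending []; in_txn=False
ROLLBACK at op 3 discards: ['e']

Answer: e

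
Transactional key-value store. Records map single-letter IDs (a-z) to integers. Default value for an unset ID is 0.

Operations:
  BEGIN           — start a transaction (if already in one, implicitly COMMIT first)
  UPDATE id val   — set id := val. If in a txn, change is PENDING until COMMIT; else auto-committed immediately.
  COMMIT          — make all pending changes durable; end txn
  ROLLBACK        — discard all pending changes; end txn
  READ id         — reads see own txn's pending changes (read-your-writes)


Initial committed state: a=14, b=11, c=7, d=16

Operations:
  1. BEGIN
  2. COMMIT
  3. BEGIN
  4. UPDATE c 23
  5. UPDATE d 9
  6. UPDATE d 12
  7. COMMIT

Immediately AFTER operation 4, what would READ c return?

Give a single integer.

Initial committed: {a=14, b=11, c=7, d=16}
Op 1: BEGIN: in_txn=True, pending={}
Op 2: COMMIT: merged [] into committed; committed now {a=14, b=11, c=7, d=16}
Op 3: BEGIN: in_txn=True, pending={}
Op 4: UPDATE c=23 (pending; pending now {c=23})
After op 4: visible(c) = 23 (pending={c=23}, committed={a=14, b=11, c=7, d=16})

Answer: 23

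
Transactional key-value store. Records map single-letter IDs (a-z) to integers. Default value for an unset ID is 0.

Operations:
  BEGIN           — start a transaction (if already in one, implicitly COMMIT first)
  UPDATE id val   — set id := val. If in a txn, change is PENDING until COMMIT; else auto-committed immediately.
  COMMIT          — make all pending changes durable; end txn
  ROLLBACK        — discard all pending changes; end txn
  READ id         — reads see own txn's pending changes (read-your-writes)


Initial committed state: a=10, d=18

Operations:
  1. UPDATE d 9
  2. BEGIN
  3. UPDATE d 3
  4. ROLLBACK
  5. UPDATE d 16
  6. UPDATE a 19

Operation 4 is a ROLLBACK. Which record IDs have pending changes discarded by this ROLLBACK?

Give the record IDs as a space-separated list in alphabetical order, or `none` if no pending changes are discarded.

Answer: d

Derivation:
Initial committed: {a=10, d=18}
Op 1: UPDATE d=9 (auto-commit; committed d=9)
Op 2: BEGIN: in_txn=True, pending={}
Op 3: UPDATE d=3 (pending; pending now {d=3})
Op 4: ROLLBACK: discarded pending ['d']; in_txn=False
Op 5: UPDATE d=16 (auto-commit; committed d=16)
Op 6: UPDATE a=19 (auto-commit; committed a=19)
ROLLBACK at op 4 discards: ['d']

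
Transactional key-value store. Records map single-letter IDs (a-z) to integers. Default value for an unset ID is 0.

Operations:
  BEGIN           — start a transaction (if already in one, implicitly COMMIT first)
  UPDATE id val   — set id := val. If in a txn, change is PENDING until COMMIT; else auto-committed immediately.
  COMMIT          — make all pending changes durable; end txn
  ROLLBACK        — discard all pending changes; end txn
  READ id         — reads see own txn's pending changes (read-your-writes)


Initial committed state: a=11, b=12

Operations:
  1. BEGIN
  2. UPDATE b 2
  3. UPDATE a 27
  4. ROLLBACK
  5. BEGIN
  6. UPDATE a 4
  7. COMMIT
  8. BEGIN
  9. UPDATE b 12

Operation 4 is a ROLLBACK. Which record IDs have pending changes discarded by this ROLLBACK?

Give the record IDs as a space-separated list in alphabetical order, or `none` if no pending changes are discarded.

Initial committed: {a=11, b=12}
Op 1: BEGIN: in_txn=True, pending={}
Op 2: UPDATE b=2 (pending; pending now {b=2})
Op 3: UPDATE a=27 (pending; pending now {a=27, b=2})
Op 4: ROLLBACK: discarded pending ['a', 'b']; in_txn=False
Op 5: BEGIN: in_txn=True, pending={}
Op 6: UPDATE a=4 (pending; pending now {a=4})
Op 7: COMMIT: merged ['a'] into committed; committed now {a=4, b=12}
Op 8: BEGIN: in_txn=True, pending={}
Op 9: UPDATE b=12 (pending; pending now {b=12})
ROLLBACK at op 4 discards: ['a', 'b']

Answer: a b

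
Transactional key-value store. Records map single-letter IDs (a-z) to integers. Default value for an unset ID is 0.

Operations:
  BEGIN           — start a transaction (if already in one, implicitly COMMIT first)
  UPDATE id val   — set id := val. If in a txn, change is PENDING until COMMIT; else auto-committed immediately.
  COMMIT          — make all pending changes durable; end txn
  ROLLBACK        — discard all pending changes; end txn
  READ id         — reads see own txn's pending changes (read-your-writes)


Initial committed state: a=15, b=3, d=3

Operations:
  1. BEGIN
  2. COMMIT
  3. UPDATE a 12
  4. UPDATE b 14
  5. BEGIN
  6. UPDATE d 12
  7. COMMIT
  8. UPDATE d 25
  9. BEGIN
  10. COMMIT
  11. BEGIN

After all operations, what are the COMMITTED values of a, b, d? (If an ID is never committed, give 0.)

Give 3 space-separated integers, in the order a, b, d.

Answer: 12 14 25

Derivation:
Initial committed: {a=15, b=3, d=3}
Op 1: BEGIN: in_txn=True, pending={}
Op 2: COMMIT: merged [] into committed; committed now {a=15, b=3, d=3}
Op 3: UPDATE a=12 (auto-commit; committed a=12)
Op 4: UPDATE b=14 (auto-commit; committed b=14)
Op 5: BEGIN: in_txn=True, pending={}
Op 6: UPDATE d=12 (pending; pending now {d=12})
Op 7: COMMIT: merged ['d'] into committed; committed now {a=12, b=14, d=12}
Op 8: UPDATE d=25 (auto-commit; committed d=25)
Op 9: BEGIN: in_txn=True, pending={}
Op 10: COMMIT: merged [] into committed; committed now {a=12, b=14, d=25}
Op 11: BEGIN: in_txn=True, pending={}
Final committed: {a=12, b=14, d=25}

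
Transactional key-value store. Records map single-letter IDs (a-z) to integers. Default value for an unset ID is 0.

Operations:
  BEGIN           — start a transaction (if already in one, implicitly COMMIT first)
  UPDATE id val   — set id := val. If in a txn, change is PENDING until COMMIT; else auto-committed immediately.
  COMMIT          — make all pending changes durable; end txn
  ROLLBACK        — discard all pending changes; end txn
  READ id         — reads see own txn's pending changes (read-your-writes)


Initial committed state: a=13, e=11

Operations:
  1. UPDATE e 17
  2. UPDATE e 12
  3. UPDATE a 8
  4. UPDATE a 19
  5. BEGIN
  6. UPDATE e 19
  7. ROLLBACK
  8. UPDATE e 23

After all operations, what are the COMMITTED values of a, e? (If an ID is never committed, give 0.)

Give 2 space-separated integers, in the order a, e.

Initial committed: {a=13, e=11}
Op 1: UPDATE e=17 (auto-commit; committed e=17)
Op 2: UPDATE e=12 (auto-commit; committed e=12)
Op 3: UPDATE a=8 (auto-commit; committed a=8)
Op 4: UPDATE a=19 (auto-commit; committed a=19)
Op 5: BEGIN: in_txn=True, pending={}
Op 6: UPDATE e=19 (pending; pending now {e=19})
Op 7: ROLLBACK: discarded pending ['e']; in_txn=False
Op 8: UPDATE e=23 (auto-commit; committed e=23)
Final committed: {a=19, e=23}

Answer: 19 23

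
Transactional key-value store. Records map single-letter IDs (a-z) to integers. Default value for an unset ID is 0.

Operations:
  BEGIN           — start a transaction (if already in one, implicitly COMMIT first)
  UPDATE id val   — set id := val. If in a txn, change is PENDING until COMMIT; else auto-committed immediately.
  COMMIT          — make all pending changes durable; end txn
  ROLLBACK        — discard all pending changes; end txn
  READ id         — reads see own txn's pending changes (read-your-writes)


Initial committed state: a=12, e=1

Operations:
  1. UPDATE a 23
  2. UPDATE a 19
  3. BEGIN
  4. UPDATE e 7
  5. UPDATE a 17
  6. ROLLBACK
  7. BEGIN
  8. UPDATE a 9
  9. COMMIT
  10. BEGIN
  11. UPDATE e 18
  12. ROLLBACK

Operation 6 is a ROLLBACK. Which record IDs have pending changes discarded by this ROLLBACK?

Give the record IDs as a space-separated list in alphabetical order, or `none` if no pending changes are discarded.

Answer: a e

Derivation:
Initial committed: {a=12, e=1}
Op 1: UPDATE a=23 (auto-commit; committed a=23)
Op 2: UPDATE a=19 (auto-commit; committed a=19)
Op 3: BEGIN: in_txn=True, pending={}
Op 4: UPDATE e=7 (pending; pending now {e=7})
Op 5: UPDATE a=17 (pending; pending now {a=17, e=7})
Op 6: ROLLBACK: discarded pending ['a', 'e']; in_txn=False
Op 7: BEGIN: in_txn=True, pending={}
Op 8: UPDATE a=9 (pending; pending now {a=9})
Op 9: COMMIT: merged ['a'] into committed; committed now {a=9, e=1}
Op 10: BEGIN: in_txn=True, pending={}
Op 11: UPDATE e=18 (pending; pending now {e=18})
Op 12: ROLLBACK: discarded pending ['e']; in_txn=False
ROLLBACK at op 6 discards: ['a', 'e']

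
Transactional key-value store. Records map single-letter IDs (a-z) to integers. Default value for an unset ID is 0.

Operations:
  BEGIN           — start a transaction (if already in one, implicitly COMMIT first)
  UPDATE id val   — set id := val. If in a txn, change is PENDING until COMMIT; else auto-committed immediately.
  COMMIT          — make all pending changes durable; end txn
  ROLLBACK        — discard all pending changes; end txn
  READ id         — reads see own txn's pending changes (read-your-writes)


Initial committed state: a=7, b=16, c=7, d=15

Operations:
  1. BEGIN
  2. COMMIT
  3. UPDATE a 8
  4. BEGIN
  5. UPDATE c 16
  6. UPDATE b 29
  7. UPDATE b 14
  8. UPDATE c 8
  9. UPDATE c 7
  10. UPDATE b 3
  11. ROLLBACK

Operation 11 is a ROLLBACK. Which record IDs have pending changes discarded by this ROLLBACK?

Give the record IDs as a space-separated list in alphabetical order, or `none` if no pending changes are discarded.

Initial committed: {a=7, b=16, c=7, d=15}
Op 1: BEGIN: in_txn=True, pending={}
Op 2: COMMIT: merged [] into committed; committed now {a=7, b=16, c=7, d=15}
Op 3: UPDATE a=8 (auto-commit; committed a=8)
Op 4: BEGIN: in_txn=True, pending={}
Op 5: UPDATE c=16 (pending; pending now {c=16})
Op 6: UPDATE b=29 (pending; pending now {b=29, c=16})
Op 7: UPDATE b=14 (pending; pending now {b=14, c=16})
Op 8: UPDATE c=8 (pending; pending now {b=14, c=8})
Op 9: UPDATE c=7 (pending; pending now {b=14, c=7})
Op 10: UPDATE b=3 (pending; pending now {b=3, c=7})
Op 11: ROLLBACK: discarded pending ['b', 'c']; in_txn=False
ROLLBACK at op 11 discards: ['b', 'c']

Answer: b c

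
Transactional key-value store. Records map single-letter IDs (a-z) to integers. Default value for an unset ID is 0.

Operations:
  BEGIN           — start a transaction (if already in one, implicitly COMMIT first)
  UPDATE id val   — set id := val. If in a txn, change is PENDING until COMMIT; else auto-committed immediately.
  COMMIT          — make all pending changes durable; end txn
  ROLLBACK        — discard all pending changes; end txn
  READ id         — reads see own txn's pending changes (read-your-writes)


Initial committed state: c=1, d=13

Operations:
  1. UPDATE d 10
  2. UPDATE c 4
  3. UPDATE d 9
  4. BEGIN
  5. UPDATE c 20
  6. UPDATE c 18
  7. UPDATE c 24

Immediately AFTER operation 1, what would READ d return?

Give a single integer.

Answer: 10

Derivation:
Initial committed: {c=1, d=13}
Op 1: UPDATE d=10 (auto-commit; committed d=10)
After op 1: visible(d) = 10 (pending={}, committed={c=1, d=10})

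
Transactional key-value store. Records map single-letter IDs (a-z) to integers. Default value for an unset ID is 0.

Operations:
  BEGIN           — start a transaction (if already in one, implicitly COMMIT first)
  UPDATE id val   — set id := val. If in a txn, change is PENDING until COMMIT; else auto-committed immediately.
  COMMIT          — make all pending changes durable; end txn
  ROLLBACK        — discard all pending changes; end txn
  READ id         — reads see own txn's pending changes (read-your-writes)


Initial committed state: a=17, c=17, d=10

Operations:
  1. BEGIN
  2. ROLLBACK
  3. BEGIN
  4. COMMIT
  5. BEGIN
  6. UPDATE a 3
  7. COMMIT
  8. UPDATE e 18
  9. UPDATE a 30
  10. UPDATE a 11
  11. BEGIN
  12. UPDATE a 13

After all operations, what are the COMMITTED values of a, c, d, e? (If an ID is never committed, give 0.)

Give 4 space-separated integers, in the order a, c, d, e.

Answer: 11 17 10 18

Derivation:
Initial committed: {a=17, c=17, d=10}
Op 1: BEGIN: in_txn=True, pending={}
Op 2: ROLLBACK: discarded pending []; in_txn=False
Op 3: BEGIN: in_txn=True, pending={}
Op 4: COMMIT: merged [] into committed; committed now {a=17, c=17, d=10}
Op 5: BEGIN: in_txn=True, pending={}
Op 6: UPDATE a=3 (pending; pending now {a=3})
Op 7: COMMIT: merged ['a'] into committed; committed now {a=3, c=17, d=10}
Op 8: UPDATE e=18 (auto-commit; committed e=18)
Op 9: UPDATE a=30 (auto-commit; committed a=30)
Op 10: UPDATE a=11 (auto-commit; committed a=11)
Op 11: BEGIN: in_txn=True, pending={}
Op 12: UPDATE a=13 (pending; pending now {a=13})
Final committed: {a=11, c=17, d=10, e=18}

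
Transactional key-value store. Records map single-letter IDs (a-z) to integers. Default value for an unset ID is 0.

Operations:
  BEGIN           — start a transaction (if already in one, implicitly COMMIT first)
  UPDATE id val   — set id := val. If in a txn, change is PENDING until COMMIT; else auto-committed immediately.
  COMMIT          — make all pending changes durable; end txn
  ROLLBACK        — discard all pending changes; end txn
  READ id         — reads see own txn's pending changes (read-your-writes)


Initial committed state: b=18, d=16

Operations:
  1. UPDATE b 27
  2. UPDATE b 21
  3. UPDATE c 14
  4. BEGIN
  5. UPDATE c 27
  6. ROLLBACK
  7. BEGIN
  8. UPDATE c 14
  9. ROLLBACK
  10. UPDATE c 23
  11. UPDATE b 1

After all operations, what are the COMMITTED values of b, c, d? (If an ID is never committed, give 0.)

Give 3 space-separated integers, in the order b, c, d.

Initial committed: {b=18, d=16}
Op 1: UPDATE b=27 (auto-commit; committed b=27)
Op 2: UPDATE b=21 (auto-commit; committed b=21)
Op 3: UPDATE c=14 (auto-commit; committed c=14)
Op 4: BEGIN: in_txn=True, pending={}
Op 5: UPDATE c=27 (pending; pending now {c=27})
Op 6: ROLLBACK: discarded pending ['c']; in_txn=False
Op 7: BEGIN: in_txn=True, pending={}
Op 8: UPDATE c=14 (pending; pending now {c=14})
Op 9: ROLLBACK: discarded pending ['c']; in_txn=False
Op 10: UPDATE c=23 (auto-commit; committed c=23)
Op 11: UPDATE b=1 (auto-commit; committed b=1)
Final committed: {b=1, c=23, d=16}

Answer: 1 23 16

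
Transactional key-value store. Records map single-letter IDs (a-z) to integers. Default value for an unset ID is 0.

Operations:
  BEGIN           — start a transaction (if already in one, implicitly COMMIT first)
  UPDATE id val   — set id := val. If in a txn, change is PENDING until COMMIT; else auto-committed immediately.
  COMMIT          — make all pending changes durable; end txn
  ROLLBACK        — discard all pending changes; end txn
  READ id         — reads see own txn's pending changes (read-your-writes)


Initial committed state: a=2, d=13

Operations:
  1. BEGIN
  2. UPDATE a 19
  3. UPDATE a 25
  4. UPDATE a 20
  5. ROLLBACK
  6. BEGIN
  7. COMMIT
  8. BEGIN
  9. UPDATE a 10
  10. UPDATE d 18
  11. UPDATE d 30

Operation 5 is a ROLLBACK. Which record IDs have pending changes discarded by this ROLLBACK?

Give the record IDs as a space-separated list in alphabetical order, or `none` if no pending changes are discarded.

Initial committed: {a=2, d=13}
Op 1: BEGIN: in_txn=True, pending={}
Op 2: UPDATE a=19 (pending; pending now {a=19})
Op 3: UPDATE a=25 (pending; pending now {a=25})
Op 4: UPDATE a=20 (pending; pending now {a=20})
Op 5: ROLLBACK: discarded pending ['a']; in_txn=False
Op 6: BEGIN: in_txn=True, pending={}
Op 7: COMMIT: merged [] into committed; committed now {a=2, d=13}
Op 8: BEGIN: in_txn=True, pending={}
Op 9: UPDATE a=10 (pending; pending now {a=10})
Op 10: UPDATE d=18 (pending; pending now {a=10, d=18})
Op 11: UPDATE d=30 (pending; pending now {a=10, d=30})
ROLLBACK at op 5 discards: ['a']

Answer: a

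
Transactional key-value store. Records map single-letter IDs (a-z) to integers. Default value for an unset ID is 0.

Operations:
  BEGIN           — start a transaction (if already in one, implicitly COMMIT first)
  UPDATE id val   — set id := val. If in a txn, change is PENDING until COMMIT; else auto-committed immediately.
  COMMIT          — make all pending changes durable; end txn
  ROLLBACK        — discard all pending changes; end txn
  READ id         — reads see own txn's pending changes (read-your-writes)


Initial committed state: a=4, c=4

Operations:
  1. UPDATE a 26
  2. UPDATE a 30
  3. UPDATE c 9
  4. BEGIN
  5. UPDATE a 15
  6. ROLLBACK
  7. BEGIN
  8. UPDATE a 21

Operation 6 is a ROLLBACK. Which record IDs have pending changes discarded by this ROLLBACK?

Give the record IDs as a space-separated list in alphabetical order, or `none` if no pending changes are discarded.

Initial committed: {a=4, c=4}
Op 1: UPDATE a=26 (auto-commit; committed a=26)
Op 2: UPDATE a=30 (auto-commit; committed a=30)
Op 3: UPDATE c=9 (auto-commit; committed c=9)
Op 4: BEGIN: in_txn=True, pending={}
Op 5: UPDATE a=15 (pending; pending now {a=15})
Op 6: ROLLBACK: discarded pending ['a']; in_txn=False
Op 7: BEGIN: in_txn=True, pending={}
Op 8: UPDATE a=21 (pending; pending now {a=21})
ROLLBACK at op 6 discards: ['a']

Answer: a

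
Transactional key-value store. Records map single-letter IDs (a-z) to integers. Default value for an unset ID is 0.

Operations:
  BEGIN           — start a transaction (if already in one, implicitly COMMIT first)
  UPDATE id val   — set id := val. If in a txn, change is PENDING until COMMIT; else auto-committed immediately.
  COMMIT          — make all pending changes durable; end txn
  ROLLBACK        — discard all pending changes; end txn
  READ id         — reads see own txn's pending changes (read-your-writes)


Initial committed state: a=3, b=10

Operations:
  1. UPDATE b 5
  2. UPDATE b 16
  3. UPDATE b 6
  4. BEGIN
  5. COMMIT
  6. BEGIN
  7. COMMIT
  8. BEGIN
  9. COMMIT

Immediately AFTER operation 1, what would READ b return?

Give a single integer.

Initial committed: {a=3, b=10}
Op 1: UPDATE b=5 (auto-commit; committed b=5)
After op 1: visible(b) = 5 (pending={}, committed={a=3, b=5})

Answer: 5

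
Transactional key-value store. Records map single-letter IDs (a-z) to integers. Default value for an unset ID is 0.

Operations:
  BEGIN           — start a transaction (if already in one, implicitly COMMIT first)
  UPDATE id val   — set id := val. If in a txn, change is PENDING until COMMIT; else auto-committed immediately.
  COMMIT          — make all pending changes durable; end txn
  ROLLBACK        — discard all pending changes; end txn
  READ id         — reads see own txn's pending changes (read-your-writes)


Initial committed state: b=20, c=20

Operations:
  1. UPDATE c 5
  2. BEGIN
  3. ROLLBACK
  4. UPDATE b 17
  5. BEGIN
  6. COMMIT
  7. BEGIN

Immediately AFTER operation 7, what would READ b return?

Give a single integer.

Initial committed: {b=20, c=20}
Op 1: UPDATE c=5 (auto-commit; committed c=5)
Op 2: BEGIN: in_txn=True, pending={}
Op 3: ROLLBACK: discarded pending []; in_txn=False
Op 4: UPDATE b=17 (auto-commit; committed b=17)
Op 5: BEGIN: in_txn=True, pending={}
Op 6: COMMIT: merged [] into committed; committed now {b=17, c=5}
Op 7: BEGIN: in_txn=True, pending={}
After op 7: visible(b) = 17 (pending={}, committed={b=17, c=5})

Answer: 17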